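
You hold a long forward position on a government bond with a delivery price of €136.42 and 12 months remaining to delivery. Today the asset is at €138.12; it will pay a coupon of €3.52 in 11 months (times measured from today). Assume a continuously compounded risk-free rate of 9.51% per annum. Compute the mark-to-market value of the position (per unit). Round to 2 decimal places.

PV(remaining coupons) I = 3.52·e^(−0.0951·11/12) = 3.2261
Current forward F = (S − I)·e^(rT) = (138.12 − 3.2261)·e^(0.0951·12/12) = 134.8939 × 1.099769 = 148.3521
Value (long) = (F − K)·e^(−rT) = (148.3521 − 136.42) × 0.909282 = 10.8496
Value = €10.85

€10.85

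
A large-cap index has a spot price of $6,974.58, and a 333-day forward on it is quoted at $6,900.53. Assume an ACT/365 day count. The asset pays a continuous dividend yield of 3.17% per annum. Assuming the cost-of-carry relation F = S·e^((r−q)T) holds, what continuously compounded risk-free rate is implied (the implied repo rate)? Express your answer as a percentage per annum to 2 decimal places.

From F = S·e^((r−q)T): (r − q) = ln(F/S)/T
ln(6900.53/6974.58) = ln(0.989383) = -0.010674
(r − q) = -0.010674 / (333/365) = -0.011700
r = ln(F/S)/T + q = -0.011700 + 0.0317 = 0.020000
r = 2.00%

2.00%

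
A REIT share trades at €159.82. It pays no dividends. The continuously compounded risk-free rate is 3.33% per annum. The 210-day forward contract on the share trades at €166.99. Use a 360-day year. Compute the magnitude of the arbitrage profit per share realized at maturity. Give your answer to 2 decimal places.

€4.04 per share

Fair forward: F* = S·e^(carry·T), with carry = r = 0.0333
F* = 159.82 · e^(0.0333 × 210/360) = 159.82 · e^0.019425 = 159.82 × 1.019615 = €162.9549
Market €166.99 > fair €162.9549: forward overpriced → cash-and-carry (buy spot, short the forward).
At maturity, profit = |F_mkt − F*| = |166.99 − 162.9549| = €4.04 per share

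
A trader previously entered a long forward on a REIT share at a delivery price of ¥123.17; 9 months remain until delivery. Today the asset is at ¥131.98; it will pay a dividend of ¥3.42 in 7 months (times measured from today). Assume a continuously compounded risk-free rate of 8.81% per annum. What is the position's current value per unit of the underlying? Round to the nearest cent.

PV(remaining dividends) I = 3.42·e^(−0.0881·7/12) = 3.2487
Current forward F = (S − I)·e^(rT) = (131.98 − 3.2487)·e^(0.0881·9/12) = 128.7313 × 1.068307 = 137.5245
Value (long) = (F − K)·e^(−rT) = (137.5245 − 123.17) × 0.936061 = 13.4367
Value = ¥13.44

¥13.44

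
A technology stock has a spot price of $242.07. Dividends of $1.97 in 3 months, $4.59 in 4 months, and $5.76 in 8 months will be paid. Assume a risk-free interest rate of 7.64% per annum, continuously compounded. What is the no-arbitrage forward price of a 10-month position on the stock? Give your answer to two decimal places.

PV(dividends) I = 1.97·e^(−0.0764·3/12) + 4.59·e^(−0.0764·4/12) + 5.76·e^(−0.0764·8/12)
I = 1.9327 + 4.4746 + 5.4740 = 11.8813
F = (S − I)·e^(rT) = (242.07 − 11.8813) · e^(0.0764·10/12)
= 230.1887 · e^0.063667 = 230.1887 × 1.065737 = $245.32

$245.32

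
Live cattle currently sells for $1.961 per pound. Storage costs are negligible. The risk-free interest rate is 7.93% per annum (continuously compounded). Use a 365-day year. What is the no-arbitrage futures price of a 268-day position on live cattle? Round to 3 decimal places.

F = S·e^(rT) = 1.961 · e^(0.0793 × 268/365) = 1.961 · e^0.058226
= 1.961 × 1.059955 = $2.079 per pound

$2.079 per pound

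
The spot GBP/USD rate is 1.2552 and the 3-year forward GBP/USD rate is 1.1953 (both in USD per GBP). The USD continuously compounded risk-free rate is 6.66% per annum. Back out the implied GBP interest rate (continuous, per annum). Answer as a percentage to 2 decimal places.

F = S·e^((r_USD − r_GBP)T) ⇒ r_GBP = r_USD − ln(F/S)/T
ln(1.1953/1.2552) = -0.048898; /(3) = -0.016299
r_GBP = 0.0666 + 0.016299 = 0.082899
r_GBP = 8.29%

8.29%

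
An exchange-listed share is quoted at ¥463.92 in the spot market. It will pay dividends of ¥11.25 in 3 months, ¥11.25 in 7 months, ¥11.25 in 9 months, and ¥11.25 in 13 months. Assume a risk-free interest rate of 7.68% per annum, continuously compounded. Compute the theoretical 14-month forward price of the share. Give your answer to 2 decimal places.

¥460.63

PV(dividends) I = 11.25·e^(−0.0768·3/12) + 11.25·e^(−0.0768·7/12) + 11.25·e^(−0.0768·9/12) + 11.25·e^(−0.0768·13/12)
I = 11.0361 + 10.7571 + 10.6203 + 10.3519 = 42.7654
F = (S − I)·e^(rT) = (463.92 − 42.7654) · e^(0.0768·14/12)
= 421.1546 · e^0.089600 = 421.1546 × 1.093737 = ¥460.63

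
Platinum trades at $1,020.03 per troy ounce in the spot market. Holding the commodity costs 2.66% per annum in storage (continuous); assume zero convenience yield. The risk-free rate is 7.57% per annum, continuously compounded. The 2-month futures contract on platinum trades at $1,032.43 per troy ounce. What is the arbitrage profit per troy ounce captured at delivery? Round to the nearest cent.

$5.14 per troy ounce

Fair futures: F* = S·e^(carry·T), with carry = (r + u) = 0.0757 + 0.0266 = 0.1023
F* = 1020.03 · e^(0.1023 × 2/12) = 1020.03 · e^0.01705000 = 1020.03 × 1.01719618 = $1037.5706
Market $1032.43 < fair $1037.5706: forward underpriced → reverse cash-and-carry (short spot, go long the forward).
At maturity, profit = |F_mkt − F*| = |1032.43 − 1037.5706| = $5.14 per troy ounce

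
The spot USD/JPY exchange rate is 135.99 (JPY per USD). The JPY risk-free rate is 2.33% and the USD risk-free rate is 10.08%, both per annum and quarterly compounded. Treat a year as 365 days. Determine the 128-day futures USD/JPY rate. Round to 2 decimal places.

132.40

By covered interest parity, F = S · (1+r_JPY/4)^(4T) / (1+r_USD/4)^(4T)
= 135.99 × 1.008181 / 1.035528 = 135.99 × 0.973591
F = 132.40 JPY per USD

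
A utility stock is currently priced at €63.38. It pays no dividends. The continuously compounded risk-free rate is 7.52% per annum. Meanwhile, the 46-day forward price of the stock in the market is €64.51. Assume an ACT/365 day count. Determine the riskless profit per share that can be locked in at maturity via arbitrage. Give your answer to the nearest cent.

Fair forward: F* = S·e^(carry·T), with carry = r = 0.0752
F* = 63.38 · e^(0.0752 × 46/365) = 63.38 · e^0.009477 = 63.38 × 1.009522 = €63.9835
Market €64.51 > fair €63.9835: forward overpriced → cash-and-carry (buy spot, short the forward).
At maturity, profit = |F_mkt − F*| = |64.51 − 63.9835| = €0.53 per share

€0.53 per share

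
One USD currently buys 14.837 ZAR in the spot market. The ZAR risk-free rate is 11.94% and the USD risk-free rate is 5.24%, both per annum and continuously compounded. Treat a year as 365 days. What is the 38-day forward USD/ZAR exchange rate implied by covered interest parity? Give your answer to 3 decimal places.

F = S·e^((r_ZAR − r_USD)T) = 14.837 · e^((0.1194 − 0.0524) × 38/365)
= 14.837 · e^0.006975 = 14.837 × 1.006999
F = 14.941 ZAR per USD

14.941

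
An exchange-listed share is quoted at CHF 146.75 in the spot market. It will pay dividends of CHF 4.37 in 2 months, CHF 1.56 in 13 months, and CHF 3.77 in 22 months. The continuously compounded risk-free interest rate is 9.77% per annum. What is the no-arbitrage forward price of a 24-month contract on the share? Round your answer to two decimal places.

PV(dividends) I = 4.37·e^(−0.0977·2/12) + 1.56·e^(−0.0977·13/12) + 3.77·e^(−0.0977·22/12)
I = 4.2994 + 1.4033 + 3.1518 = 8.8545
F = (S − I)·e^(rT) = (146.75 − 8.8545) · e^(0.0977·24/12)
= 137.8955 · e^0.195400 = 137.8955 × 1.215797 = CHF 167.65

CHF 167.65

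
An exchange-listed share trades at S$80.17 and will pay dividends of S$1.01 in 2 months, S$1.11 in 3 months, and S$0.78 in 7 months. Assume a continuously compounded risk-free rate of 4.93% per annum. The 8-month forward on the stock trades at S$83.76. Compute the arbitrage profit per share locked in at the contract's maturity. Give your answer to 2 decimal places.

S$3.86 per share

PV(dividends) I = 1.01·e^(−0.0493·2/12) + 1.11·e^(−0.0493·3/12) + 0.78·e^(−0.0493·7/12) = 2.8560
Fair forward F* = (S − I)·e^(rT) = (80.17 − 2.8560)·e^0.032867 = 77.3140 × 1.033413 = 79.8973
Market S$83.76 > fair 79.8973: forward overpriced → cash-and-carry (borrow at r, buy the stock and collect the dividends, short the forward).
Profit at T = |F_mkt − F*| = |83.76 − 79.8973| = S$3.86 per share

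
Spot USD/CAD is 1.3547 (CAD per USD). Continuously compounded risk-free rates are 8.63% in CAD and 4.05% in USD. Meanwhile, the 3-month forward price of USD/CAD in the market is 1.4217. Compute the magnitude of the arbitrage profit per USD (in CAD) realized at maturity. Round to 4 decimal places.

0.0514 per USD (in CAD)

Fair forward: F* = S·e^(carry·T), with carry = (r_CAD − r_USD) = 0.0863 − 0.0405 = 0.0458
F* = 1.3547 · e^(0.0458 × 3/12) = 1.3547 · e^0.011450 = 1.3547 × 1.011516 = 1.3703
Market 1.4217 > fair 1.3703: forward overpriced → cash-and-carry (buy spot, short the forward).
At maturity, profit = |F_mkt − F*| = |1.4217 − 1.3703| = 0.0514 per USD (in CAD)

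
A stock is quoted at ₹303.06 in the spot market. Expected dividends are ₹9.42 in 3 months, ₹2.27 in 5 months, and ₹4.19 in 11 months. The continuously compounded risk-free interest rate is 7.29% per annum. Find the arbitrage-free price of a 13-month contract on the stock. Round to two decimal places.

₹311.33

PV(dividends) I = 9.42·e^(−0.0729·3/12) + 2.27·e^(−0.0729·5/12) + 4.19·e^(−0.0729·11/12)
I = 9.2499 + 2.2021 + 3.9192 = 15.3712
F = (S − I)·e^(rT) = (303.06 − 15.3712) · e^(0.0729·13/12)
= 287.6888 · e^0.078975 = 287.6888 × 1.082177 = ₹311.33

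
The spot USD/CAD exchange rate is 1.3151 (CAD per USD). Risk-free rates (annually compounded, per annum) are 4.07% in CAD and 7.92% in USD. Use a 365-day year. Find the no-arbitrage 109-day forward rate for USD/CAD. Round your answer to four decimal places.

1.3009

By covered interest parity, F = S · (1+r_CAD)^T / (1+r_USD)^T
= 1.3151 × 1.011985 / 1.023023 = 1.3151 × 0.989210
F = 1.3009 CAD per USD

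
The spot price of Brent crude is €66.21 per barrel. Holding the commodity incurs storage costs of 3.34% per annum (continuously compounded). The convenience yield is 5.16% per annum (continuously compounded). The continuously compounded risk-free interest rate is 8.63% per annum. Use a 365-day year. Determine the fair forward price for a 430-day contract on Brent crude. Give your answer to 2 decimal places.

€71.74 per barrel

Net carry = r + u − y = 0.0863 + 0.0334 − 0.0516 = 0.0681
F = S·e^((r+u−y)T) = 66.21 · e^(0.0681 × 430/365) = 66.21 · e^0.080227
= 66.21 × 1.083533 = €71.74 per barrel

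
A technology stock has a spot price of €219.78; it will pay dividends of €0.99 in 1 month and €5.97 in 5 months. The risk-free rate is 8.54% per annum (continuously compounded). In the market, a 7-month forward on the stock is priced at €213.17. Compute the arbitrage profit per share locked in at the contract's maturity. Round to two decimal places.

PV(dividends) I = 0.99·e^(−0.0854·1/12) + 5.97·e^(−0.0854·5/12) = 6.7443
Fair forward F* = (S − I)·e^(rT) = (219.78 − 6.7443)·e^0.049817 = 213.0357 × 1.051079 = 223.9174
Market €213.17 < fair 223.9174: forward underpriced → reverse cash-and-carry (short the stock, invest proceeds at r, pay the dividends, go long the forward).
Profit at T = |F_mkt − F*| = |213.17 − 223.9174| = €10.75 per share

€10.75 per share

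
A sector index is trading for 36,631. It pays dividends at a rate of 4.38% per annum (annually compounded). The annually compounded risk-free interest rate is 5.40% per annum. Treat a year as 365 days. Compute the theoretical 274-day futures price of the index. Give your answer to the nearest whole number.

36,899

F = S · (1+r)^T / (1+q)^T
= 36631 × 1.040270 / 1.032704 = 36631 × 1.007326
F = 36,899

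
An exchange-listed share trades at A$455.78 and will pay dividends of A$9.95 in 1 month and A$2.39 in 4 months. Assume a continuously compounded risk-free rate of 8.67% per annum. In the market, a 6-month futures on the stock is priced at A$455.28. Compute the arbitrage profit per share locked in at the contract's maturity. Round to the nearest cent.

PV(dividends) I = 9.95·e^(−0.0867·1/12) + 2.39·e^(−0.0867·4/12) = 12.2003
Fair futures F* = (S − I)·e^(rT) = (455.78 − 12.2003)·e^0.043350 = 443.5797 × 1.044303 = 463.2316
Market A$455.28 < fair 463.2316: forward underpriced → reverse cash-and-carry (short the stock, invest proceeds at r, pay the dividends, go long the forward).
Profit at T = |F_mkt − F*| = |455.28 − 463.2316| = A$7.95 per share

A$7.95 per share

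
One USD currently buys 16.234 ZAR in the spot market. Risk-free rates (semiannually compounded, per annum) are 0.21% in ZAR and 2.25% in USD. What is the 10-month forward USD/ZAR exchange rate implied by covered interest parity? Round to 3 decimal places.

15.962

By covered interest parity, F = S · (1+r_ZAR/2)^(2T) / (1+r_USD/2)^(2T)
= 16.234 × 1.001751 / 1.018820 = 16.234 × 0.983246
F = 15.962 ZAR per USD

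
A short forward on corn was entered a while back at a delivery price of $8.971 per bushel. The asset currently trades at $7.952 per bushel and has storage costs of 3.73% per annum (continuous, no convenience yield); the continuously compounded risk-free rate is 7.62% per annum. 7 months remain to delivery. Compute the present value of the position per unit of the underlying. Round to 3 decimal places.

$0.454 per bushel

Current fair forward for the remaining 7 months: F = S·e^((r + u)·T), (r + u) = 0.0762 + 0.0373 = 0.1135
F = 7.952 · e^(0.1135 × 7/12) = 7.952 × 1.068449 = 8.4963
Value of long forward = (F − K)·e^(−rT) = (8.4963 − 8.971) · e^(−0.0762·7/12)
= -0.4747 × 0.956523 = -0.454
Short position value = −(long value) = $0.454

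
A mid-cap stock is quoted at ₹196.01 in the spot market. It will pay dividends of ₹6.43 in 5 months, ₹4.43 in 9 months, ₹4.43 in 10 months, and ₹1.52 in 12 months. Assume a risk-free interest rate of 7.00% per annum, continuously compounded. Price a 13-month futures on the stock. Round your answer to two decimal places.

₹194.14

PV(dividends) I = 6.43·e^(−0.0700·5/12) + 4.43·e^(−0.0700·9/12) + 4.43·e^(−0.0700·10/12) + 1.52·e^(−0.0700·12/12)
I = 6.2452 + 4.2034 + 4.1790 + 1.4172 = 16.0448
F = (S − I)·e^(rT) = (196.01 − 16.0448) · e^(0.0700·13/12)
= 179.9652 · e^0.075833 = 179.9652 × 1.078782 = ₹194.14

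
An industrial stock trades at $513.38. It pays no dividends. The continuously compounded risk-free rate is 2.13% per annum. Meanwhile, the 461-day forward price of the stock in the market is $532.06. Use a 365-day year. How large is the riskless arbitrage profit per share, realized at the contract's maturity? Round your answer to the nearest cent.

Fair forward: F* = S·e^(carry·T), with carry = r = 0.0213
F* = 513.38 · e^(0.0213 × 461/365) = 513.38 · e^0.026902 = 513.38 × 1.027267 = $527.3783
Market $532.06 > fair $527.3783: forward overpriced → cash-and-carry (buy spot, short the forward).
At maturity, profit = |F_mkt − F*| = |532.06 − 527.3783| = $4.68 per share

$4.68 per share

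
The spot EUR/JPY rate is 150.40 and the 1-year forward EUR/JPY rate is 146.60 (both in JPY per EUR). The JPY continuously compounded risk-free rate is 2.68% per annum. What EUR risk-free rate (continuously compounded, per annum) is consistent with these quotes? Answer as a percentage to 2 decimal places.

F = S·e^((r_JPY − r_EUR)T) ⇒ r_EUR = r_JPY − ln(F/S)/T
ln(146.60/150.40) = -0.025591; /(1) = -0.025591
r_EUR = 0.0268 + 0.025591 = 0.052391
r_EUR = 5.24%

5.24%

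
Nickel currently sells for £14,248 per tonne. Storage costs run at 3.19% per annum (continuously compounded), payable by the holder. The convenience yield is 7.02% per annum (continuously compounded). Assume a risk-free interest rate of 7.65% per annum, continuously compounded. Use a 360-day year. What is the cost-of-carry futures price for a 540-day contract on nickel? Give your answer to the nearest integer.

Net carry = r + u − y = 0.0765 + 0.0319 − 0.0702 = 0.0382
F = S·e^((r+u−y)T) = 14248 · e^(0.0382 × 540/360) = 14248 · e^0.057300
= 14248 × 1.058973 = £15,088 per tonne

£15,088 per tonne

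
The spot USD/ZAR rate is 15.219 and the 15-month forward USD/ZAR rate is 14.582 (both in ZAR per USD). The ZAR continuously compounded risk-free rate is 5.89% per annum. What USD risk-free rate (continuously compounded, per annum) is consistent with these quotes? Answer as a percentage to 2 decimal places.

9.31%

F = S·e^((r_ZAR − r_USD)T) ⇒ r_USD = r_ZAR − ln(F/S)/T
ln(14.582/15.219) = -0.042757; /(15/12) = -0.034206
r_USD = 0.0589 + 0.034206 = 0.093106
r_USD = 9.31%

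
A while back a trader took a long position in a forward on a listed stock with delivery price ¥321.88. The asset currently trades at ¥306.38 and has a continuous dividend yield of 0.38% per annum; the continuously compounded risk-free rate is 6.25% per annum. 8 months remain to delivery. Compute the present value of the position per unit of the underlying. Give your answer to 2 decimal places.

Current fair forward for the remaining 8 months: F = S·e^((r − q)·T), (r − q) = 0.0625 − 0.0038 = 0.0587
F = 306.38 · e^(0.0587 × 8/12) = 306.38 × 1.039909 = 318.6073
Value of long forward = (F − K)·e^(−rT) = (318.6073 − 321.88) · e^(−0.0625·8/12)
= -3.2727 × 0.959189 = -3.14

-¥3.14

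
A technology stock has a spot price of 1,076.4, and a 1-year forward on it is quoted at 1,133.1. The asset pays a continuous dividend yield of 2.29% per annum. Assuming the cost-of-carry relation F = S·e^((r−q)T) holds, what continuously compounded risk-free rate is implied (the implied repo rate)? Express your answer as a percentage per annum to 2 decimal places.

7.42%

From F = S·e^((r−q)T): (r − q) = ln(F/S)/T
ln(1133.1/1076.4) = ln(1.052676) = 0.051335
(r − q) = 0.051335 / (12/12) = 0.051335
r = ln(F/S)/T + q = 0.051335 + 0.0229 = 0.074235
r = 7.42%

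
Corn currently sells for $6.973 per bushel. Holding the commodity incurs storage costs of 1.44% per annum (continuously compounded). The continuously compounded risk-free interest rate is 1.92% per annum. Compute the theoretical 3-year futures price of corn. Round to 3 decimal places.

Net carry = r + u − y = 0.0192 + 0.0144 − 0.0000 = 0.0336
F = S·e^((r+u−y)T) = 6.973 · e^(0.0336 × 3) = 6.973 · e^0.100800
= 6.973 × 1.106055 = $7.713 per bushel

$7.713 per bushel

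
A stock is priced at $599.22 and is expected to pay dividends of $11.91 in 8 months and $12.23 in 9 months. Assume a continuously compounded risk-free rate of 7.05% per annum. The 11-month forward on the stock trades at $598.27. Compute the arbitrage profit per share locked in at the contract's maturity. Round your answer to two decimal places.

$16.46 per share

PV(dividends) I = 11.91·e^(−0.0705·8/12) + 12.23·e^(−0.0705·9/12) = 22.9633
Fair forward F* = (S − I)·e^(rT) = (599.22 − 22.9633)·e^0.064625 = 576.2567 × 1.066759 = 614.7270
Market $598.27 < fair 614.7270: forward underpriced → reverse cash-and-carry (short the stock, invest proceeds at r, pay the dividends, go long the forward).
Profit at T = |F_mkt − F*| = |598.27 − 614.7270| = $16.46 per share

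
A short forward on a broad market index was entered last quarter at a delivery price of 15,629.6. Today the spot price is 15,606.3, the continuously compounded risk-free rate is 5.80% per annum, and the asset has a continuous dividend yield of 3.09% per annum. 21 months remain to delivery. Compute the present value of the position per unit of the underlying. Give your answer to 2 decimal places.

Current fair forward for the remaining 21 months: F = S·e^((r − q)·T), (r − q) = 0.0580 − 0.0309 = 0.0271
F = 15606.3 · e^(0.0271 × 21/12) = 15606.3 × 1.04856756 = 16364.2599
Value of long forward = (F − K)·e^(−rT) = (16364.2599 − 15629.6) · e^(−0.0580·21/12)
= 734.6599 × 0.90348118 = 663.75
Short position value = −(long value) = -663.75

-663.75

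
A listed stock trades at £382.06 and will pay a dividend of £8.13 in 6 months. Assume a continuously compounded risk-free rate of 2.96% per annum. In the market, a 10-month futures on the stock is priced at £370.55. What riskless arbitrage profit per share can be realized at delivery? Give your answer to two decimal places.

£12.84 per share

PV(dividends) I = 8.13·e^(−0.0296·6/12) = 8.0106
Fair futures F* = (S − I)·e^(rT) = (382.06 − 8.0106)·e^0.024667 = 374.0494 × 1.024974 = 383.3909
Market £370.55 < fair 383.3909: forward underpriced → reverse cash-and-carry (short the stock, invest proceeds at r, pay the dividends, go long the forward).
Profit at T = |F_mkt − F*| = |370.55 − 383.3909| = £12.84 per share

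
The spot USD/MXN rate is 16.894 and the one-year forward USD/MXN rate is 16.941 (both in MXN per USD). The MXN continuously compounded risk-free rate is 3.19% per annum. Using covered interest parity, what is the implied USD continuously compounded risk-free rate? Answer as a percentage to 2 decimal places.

F = S·e^((r_MXN − r_USD)T) ⇒ r_USD = r_MXN − ln(F/S)/T
ln(16.941/16.894) = 0.002778; /(12/12) = 0.002778
r_USD = 0.0319 − 0.002778 = 0.029122
r_USD = 2.91%

2.91%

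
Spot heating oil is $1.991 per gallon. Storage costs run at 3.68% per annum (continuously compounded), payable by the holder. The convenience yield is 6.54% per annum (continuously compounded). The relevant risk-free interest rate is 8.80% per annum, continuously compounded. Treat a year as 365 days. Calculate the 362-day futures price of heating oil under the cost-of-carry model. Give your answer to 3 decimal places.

$2.112 per gallon

Net carry = r + u − y = 0.0880 + 0.0368 − 0.0654 = 0.0594
F = S·e^((r+u−y)T) = 1.991 · e^(0.0594 × 362/365) = 1.991 · e^0.058912
= 1.991 × 1.060682 = $2.112 per gallon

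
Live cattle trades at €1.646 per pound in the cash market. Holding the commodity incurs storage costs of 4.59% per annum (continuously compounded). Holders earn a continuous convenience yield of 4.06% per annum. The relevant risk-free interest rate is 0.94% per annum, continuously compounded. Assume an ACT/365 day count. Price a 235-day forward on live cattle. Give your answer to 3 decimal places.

Net carry = r + u − y = 0.0094 + 0.0459 − 0.0406 = 0.0147
F = S·e^((r+u−y)T) = 1.646 · e^(0.0147 × 235/365) = 1.646 · e^0.009464
= 1.646 × 1.009509 = €1.662 per pound

€1.662 per pound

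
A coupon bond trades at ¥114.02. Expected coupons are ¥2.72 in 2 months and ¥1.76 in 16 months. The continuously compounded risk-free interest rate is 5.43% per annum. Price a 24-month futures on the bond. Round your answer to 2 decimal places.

¥122.27

PV(coupons) I = 2.72·e^(−0.0543·2/12) + 1.76·e^(−0.0543·16/12)
I = 2.6955 + 1.6371 = 4.3326
F = (S − I)·e^(rT) = (114.02 − 4.3326) · e^(0.0543·24/12)
= 109.6874 · e^0.108600 = 109.6874 × 1.114716 = ¥122.27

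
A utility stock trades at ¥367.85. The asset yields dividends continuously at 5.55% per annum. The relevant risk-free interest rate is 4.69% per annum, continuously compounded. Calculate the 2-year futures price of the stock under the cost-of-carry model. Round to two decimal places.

F = S·e^((r − q)T) = 367.85 · e^((0.0469 − 0.0555) × 2)
= 367.85 · e^-0.017200 = 367.85 × 0.982947
F = ¥361.58

¥361.58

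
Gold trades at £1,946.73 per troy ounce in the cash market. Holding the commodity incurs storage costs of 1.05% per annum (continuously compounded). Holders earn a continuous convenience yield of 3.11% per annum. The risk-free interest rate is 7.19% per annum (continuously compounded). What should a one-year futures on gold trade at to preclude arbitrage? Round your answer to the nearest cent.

£2,049.20 per troy ounce

Net carry = r + u − y = 0.0719 + 0.0105 − 0.0311 = 0.0513
F = S·e^((r+u−y)T) = 1946.73 · e^(0.0513 × 12/12) = 1946.73 · e^0.05130000
= 1946.73 × 1.05263864 = £2,049.20 per troy ounce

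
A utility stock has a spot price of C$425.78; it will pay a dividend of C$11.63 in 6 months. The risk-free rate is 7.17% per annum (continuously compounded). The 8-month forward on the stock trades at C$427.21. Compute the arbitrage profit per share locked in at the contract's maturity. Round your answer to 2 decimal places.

PV(dividends) I = 11.63·e^(−0.0717·6/12) = 11.2204
Fair forward F* = (S − I)·e^(rT) = (425.78 − 11.2204)·e^0.047800 = 414.5596 × 1.048961 = 434.8569
Market C$427.21 < fair 434.8569: forward underpriced → reverse cash-and-carry (short the stock, invest proceeds at r, pay the dividends, go long the forward).
Profit at T = |F_mkt − F*| = |427.21 − 434.8569| = C$7.65 per share

C$7.65 per share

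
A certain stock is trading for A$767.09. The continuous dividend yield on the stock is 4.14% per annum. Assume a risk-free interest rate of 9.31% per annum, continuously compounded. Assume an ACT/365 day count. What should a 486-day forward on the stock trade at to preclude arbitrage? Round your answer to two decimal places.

A$821.76

F = S·e^((r − q)T) = 767.09 · e^((0.0931 − 0.0414) × 486/365)
= 767.09 · e^0.068839 = 767.09 × 1.071264
F = A$821.76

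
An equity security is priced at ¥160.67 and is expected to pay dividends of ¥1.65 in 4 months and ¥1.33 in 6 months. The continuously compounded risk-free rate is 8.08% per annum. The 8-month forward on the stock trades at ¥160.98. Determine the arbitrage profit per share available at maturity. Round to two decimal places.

PV(dividends) I = 1.65·e^(−0.0808·4/12) + 1.33·e^(−0.0808·6/12) = 2.8835
Fair forward F* = (S − I)·e^(rT) = (160.67 − 2.8835)·e^0.053867 = 157.7865 × 1.055344 = 166.5190
Market ¥160.98 < fair 166.5190: forward underpriced → reverse cash-and-carry (short the stock, invest proceeds at r, pay the dividends, go long the forward).
Profit at T = |F_mkt − F*| = |160.98 − 166.5190| = ¥5.54 per share

¥5.54 per share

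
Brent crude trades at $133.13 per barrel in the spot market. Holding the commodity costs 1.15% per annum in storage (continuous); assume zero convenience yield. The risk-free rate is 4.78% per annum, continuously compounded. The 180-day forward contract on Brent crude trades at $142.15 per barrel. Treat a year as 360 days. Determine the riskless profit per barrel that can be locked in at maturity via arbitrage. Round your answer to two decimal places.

$5.01 per barrel

Fair forward: F* = S·e^(carry·T), with carry = (r + u) = 0.0478 + 0.0115 = 0.0593
F* = 133.13 · e^(0.0593 × 180/360) = 133.13 · e^0.029650 = 133.13 × 1.030094 = $137.1364
Market $142.15 > fair $137.1364: forward overpriced → cash-and-carry (buy spot, short the forward).
At maturity, profit = |F_mkt − F*| = |142.15 − 137.1364| = $5.01 per barrel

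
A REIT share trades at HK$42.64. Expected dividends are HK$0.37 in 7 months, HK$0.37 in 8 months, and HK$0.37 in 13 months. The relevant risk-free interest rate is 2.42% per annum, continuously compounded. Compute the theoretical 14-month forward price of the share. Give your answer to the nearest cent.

PV(dividends) I = 0.37·e^(−0.0242·7/12) + 0.37·e^(−0.0242·8/12) + 0.37·e^(−0.0242·13/12)
I = 0.3648 + 0.3641 + 0.3604 = 1.0893
F = (S − I)·e^(rT) = (42.64 − 1.0893) · e^(0.0242·14/12)
= 41.5507 · e^0.028233 = 41.5507 × 1.028635 = HK$42.74

HK$42.74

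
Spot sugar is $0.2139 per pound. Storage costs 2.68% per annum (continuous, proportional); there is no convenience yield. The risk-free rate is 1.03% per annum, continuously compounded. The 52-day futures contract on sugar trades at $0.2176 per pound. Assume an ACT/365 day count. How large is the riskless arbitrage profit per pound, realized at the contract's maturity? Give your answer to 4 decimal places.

$0.0026 per pound

Fair futures: F* = S·e^(carry·T), with carry = (r + u) = 0.0103 + 0.0268 = 0.0371
F* = 0.2139 · e^(0.0371 × 52/365) = 0.2139 · e^0.005285 = 0.2139 × 1.005299 = $0.2150
Market $0.2176 > fair $0.2150: forward overpriced → cash-and-carry (buy spot, short the forward).
At maturity, profit = |F_mkt − F*| = |0.2176 − 0.2150| = $0.0026 per pound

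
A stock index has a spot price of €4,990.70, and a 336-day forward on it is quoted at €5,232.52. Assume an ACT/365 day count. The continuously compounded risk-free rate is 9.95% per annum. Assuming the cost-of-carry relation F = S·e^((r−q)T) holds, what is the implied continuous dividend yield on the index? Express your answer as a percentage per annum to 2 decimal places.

4.81%

From F = S·e^((r−q)T): (r − q) = ln(F/S)/T
ln(5232.52/4990.70) = ln(1.048454) = 0.047317
(r − q) = 0.047317 / (336/365) = 0.051401
q = r − ln(F/S)/T = 0.0995 − 0.051401 = 0.048099
q = 4.81%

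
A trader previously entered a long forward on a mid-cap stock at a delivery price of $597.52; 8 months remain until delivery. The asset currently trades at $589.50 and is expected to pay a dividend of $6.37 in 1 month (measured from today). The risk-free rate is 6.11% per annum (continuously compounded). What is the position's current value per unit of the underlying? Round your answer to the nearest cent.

$9.49

PV(remaining dividends) I = 6.37·e^(−0.0611·1/12) = 6.3376
Current forward F = (S − I)·e^(rT) = (589.50 − 6.3376)·e^(0.0611·8/12) = 583.1624 × 1.041574 = 607.4068
Value (long) = (F − K)·e^(−rT) = (607.4068 − 597.52) × 0.960085 = 9.4922
Value = $9.49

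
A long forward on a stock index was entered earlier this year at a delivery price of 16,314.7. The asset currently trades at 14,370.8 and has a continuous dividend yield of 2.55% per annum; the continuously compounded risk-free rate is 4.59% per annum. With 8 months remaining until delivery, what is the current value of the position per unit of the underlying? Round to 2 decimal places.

Current fair forward for the remaining 8 months: F = S·e^((r − q)·T), (r − q) = 0.0459 − 0.0255 = 0.0204
F = 14370.8 · e^(0.0204 × 8/12) = 14370.8 × 1.01369290 = 14567.5779
Value of long forward = (F − K)·e^(−rT) = (14567.5779 − 16314.7) · e^(−0.0459·8/12)
= -1747.1221 × 0.96986344 = -1694.47

-1694.47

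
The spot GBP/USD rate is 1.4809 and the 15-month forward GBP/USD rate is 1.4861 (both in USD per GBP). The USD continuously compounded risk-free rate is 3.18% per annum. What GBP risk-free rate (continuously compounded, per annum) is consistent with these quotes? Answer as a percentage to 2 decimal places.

2.90%

F = S·e^((r_USD − r_GBP)T) ⇒ r_GBP = r_USD − ln(F/S)/T
ln(1.4861/1.4809) = 0.003505; /(15/12) = 0.002804
r_GBP = 0.0318 − 0.002804 = 0.028996
r_GBP = 2.90%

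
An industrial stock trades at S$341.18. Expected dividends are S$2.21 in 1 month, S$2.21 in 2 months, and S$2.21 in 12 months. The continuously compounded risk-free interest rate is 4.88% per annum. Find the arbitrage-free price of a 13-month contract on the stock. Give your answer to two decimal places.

S$352.85

PV(dividends) I = 2.21·e^(−0.0488·1/12) + 2.21·e^(−0.0488·2/12) + 2.21·e^(−0.0488·12/12)
I = 2.2010 + 2.1921 + 2.1047 = 6.4978
F = (S − I)·e^(rT) = (341.18 − 6.4978) · e^(0.0488·13/12)
= 334.6822 · e^0.052867 = 334.6822 × 1.054289 = S$352.85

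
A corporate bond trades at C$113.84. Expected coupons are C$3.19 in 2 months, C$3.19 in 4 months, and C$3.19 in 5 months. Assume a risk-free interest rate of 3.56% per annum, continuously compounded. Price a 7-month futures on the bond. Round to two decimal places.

PV(coupons) I = 3.19·e^(−0.0356·2/12) + 3.19·e^(−0.0356·4/12) + 3.19·e^(−0.0356·5/12)
I = 3.1711 + 3.1524 + 3.1430 = 9.4665
F = (S − I)·e^(rT) = (113.84 − 9.4665) · e^(0.0356·7/12)
= 104.3735 · e^0.020767 = 104.3735 × 1.020984 = C$106.56

C$106.56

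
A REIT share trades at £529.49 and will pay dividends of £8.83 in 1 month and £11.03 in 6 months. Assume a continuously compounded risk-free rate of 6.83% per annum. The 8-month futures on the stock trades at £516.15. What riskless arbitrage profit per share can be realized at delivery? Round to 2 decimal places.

PV(dividends) I = 8.83·e^(−0.0683·1/12) + 11.03·e^(−0.0683·6/12) = 19.4396
Fair futures F* = (S − I)·e^(rT) = (529.49 − 19.4396)·e^0.045533 = 510.0504 × 1.046586 = 533.8116
Market £516.15 < fair 533.8116: forward underpriced → reverse cash-and-carry (short the stock, invest proceeds at r, pay the dividends, go long the forward).
Profit at T = |F_mkt − F*| = |516.15 − 533.8116| = £17.66 per share

£17.66 per share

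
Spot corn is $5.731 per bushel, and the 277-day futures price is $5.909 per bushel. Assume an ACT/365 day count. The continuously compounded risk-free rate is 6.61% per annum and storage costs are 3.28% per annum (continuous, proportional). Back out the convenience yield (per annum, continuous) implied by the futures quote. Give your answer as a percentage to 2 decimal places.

5.86%

F = S·e^((r+u−y)T) ⇒ (r+u−y) = ln(F/S)/T
ln(5.909/5.731) = 0.030587; /T ⇒ 0.040304
y = r + u − ln(F/S)/T = 0.0661 + 0.0328 − 0.040304 = 0.058596
y = 5.86%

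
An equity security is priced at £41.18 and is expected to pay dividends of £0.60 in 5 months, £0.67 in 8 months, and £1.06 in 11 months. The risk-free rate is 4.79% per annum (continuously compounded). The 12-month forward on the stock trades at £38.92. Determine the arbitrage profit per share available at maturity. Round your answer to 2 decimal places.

PV(dividends) I = 0.60·e^(−0.0479·5/12) + 0.67·e^(−0.0479·8/12) + 1.06·e^(−0.0479·11/12) = 2.2516
Fair forward F* = (S − I)·e^(rT) = (41.18 − 2.2516)·e^0.047900 = 38.9284 × 1.049066 = 40.8385
Market £38.92 < fair 40.8385: forward underpriced → reverse cash-and-carry (short the stock, invest proceeds at r, pay the dividends, go long the forward).
Profit at T = |F_mkt − F*| = |38.92 − 40.8385| = £1.92 per share

£1.92 per share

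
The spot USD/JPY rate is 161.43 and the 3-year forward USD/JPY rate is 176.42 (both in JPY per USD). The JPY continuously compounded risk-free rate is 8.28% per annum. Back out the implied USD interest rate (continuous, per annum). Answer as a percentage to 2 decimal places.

5.32%

F = S·e^((r_JPY − r_USD)T) ⇒ r_USD = r_JPY − ln(F/S)/T
ln(176.42/161.43) = 0.088796; /(3) = 0.029599
r_USD = 0.0828 − 0.029599 = 0.053201
r_USD = 5.32%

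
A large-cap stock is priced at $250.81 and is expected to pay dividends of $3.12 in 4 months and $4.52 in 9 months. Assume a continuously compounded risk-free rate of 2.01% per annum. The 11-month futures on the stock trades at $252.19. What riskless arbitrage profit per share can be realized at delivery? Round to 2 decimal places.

$4.41 per share

PV(dividends) I = 3.12·e^(−0.0201·4/12) + 4.52·e^(−0.0201·9/12) = 7.5515
Fair futures F* = (S − I)·e^(rT) = (250.81 − 7.5515)·e^0.018425 = 243.2585 × 1.018596 = 247.7821
Market $252.19 > fair 247.7821: forward overpriced → cash-and-carry (borrow at r, buy the stock and collect the dividends, short the forward).
Profit at T = |F_mkt − F*| = |252.19 − 247.7821| = $4.41 per share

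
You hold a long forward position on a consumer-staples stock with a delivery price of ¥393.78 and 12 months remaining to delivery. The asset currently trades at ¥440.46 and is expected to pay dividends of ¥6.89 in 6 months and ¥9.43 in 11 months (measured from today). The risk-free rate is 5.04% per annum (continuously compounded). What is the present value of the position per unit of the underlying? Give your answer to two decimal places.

¥50.31

PV(remaining dividends) I = 6.89·e^(−0.0504·6/12) + 9.43·e^(−0.0504·11/12) = 15.7228
Current forward F = (S − I)·e^(rT) = (440.46 − 15.7228)·e^(0.0504·12/12) = 424.7372 × 1.051692 = 446.6927
Value (long) = (F − K)·e^(−rT) = (446.6927 − 393.78) × 0.950849 = 50.3120
Value = ¥50.31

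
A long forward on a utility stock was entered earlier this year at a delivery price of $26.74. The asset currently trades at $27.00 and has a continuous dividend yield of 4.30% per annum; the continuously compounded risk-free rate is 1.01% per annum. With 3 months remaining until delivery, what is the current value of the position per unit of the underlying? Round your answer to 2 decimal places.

$0.04

Current fair forward for the remaining 3 months: F = S·e^((r − q)·T), (r − q) = 0.0101 − 0.0430 = -0.0329
F = 27.00 · e^(-0.0329 × 3/12) = 27.00 × 0.991809 = 26.7788
Value of long forward = (F − K)·e^(−rT) = (26.7788 − 26.74) · e^(−0.0101·3/12)
= 0.0388 × 0.997478 = 0.04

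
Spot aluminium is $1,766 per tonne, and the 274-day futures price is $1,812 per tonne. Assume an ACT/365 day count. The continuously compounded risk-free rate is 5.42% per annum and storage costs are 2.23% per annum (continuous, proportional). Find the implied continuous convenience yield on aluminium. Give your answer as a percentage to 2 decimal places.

F = S·e^((r+u−y)T) ⇒ (r+u−y) = ln(F/S)/T
ln(1812/1766) = 0.025714; /T ⇒ 0.034254
y = r + u − ln(F/S)/T = 0.0542 + 0.0223 − 0.034254 = 0.042246
y = 4.22%

4.22%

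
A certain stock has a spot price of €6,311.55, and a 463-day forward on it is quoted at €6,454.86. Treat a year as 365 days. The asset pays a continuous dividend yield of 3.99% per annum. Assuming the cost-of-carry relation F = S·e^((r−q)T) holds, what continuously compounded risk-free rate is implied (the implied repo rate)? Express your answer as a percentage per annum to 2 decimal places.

5.76%

From F = S·e^((r−q)T): (r − q) = ln(F/S)/T
ln(6454.86/6311.55) = ln(1.022706) = 0.022452
(r − q) = 0.022452 / (463/365) = 0.017700
r = ln(F/S)/T + q = 0.017700 + 0.0399 = 0.057600
r = 5.76%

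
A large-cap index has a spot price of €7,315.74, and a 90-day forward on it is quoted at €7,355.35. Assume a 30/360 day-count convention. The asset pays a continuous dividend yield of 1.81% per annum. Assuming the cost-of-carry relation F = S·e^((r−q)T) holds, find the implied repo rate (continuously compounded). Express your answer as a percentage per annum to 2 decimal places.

3.97%

From F = S·e^((r−q)T): (r − q) = ln(F/S)/T
ln(7355.35/7315.74) = ln(1.005414) = 0.005399
(r − q) = 0.005399 / (90/360) = 0.021596
r = ln(F/S)/T + q = 0.021596 + 0.0181 = 0.039696
r = 3.97%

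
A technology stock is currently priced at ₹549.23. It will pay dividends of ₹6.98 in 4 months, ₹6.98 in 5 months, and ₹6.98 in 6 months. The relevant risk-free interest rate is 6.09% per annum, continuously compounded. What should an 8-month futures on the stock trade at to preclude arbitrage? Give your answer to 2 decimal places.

PV(dividends) I = 6.98·e^(−0.0609·4/12) + 6.98·e^(−0.0609·5/12) + 6.98·e^(−0.0609·6/12)
I = 6.8397 + 6.8051 + 6.7707 = 20.4155
F = (S − I)·e^(rT) = (549.23 − 20.4155) · e^(0.0609·8/12)
= 528.8145 · e^0.040600 = 528.8145 × 1.041435 = ₹550.73

₹550.73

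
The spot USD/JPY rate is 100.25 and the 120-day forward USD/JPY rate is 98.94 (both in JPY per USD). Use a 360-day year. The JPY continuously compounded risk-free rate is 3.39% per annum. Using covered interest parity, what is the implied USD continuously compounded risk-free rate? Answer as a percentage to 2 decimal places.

7.34%

F = S·e^((r_JPY − r_USD)T) ⇒ r_USD = r_JPY − ln(F/S)/T
ln(98.94/100.25) = -0.013153; /(120/360) = -0.039459
r_USD = 0.0339 + 0.039459 = 0.073359
r_USD = 7.34%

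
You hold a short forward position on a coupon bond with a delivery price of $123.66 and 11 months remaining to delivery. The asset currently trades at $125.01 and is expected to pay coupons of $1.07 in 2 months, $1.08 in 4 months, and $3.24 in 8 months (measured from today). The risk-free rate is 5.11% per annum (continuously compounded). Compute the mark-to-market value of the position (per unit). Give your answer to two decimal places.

PV(remaining coupons) I = 1.07·e^(−0.0511·2/12) + 1.08·e^(−0.0511·4/12) + 3.24·e^(−0.0511·8/12) = 5.2542
Current forward F = (S − I)·e^(rT) = (125.01 − 5.2542)·e^(0.0511·11/12) = 119.7558 × 1.047956 = 125.4988
Value (long) = (F − K)·e^(−rT) = (125.4988 − 123.66) × 0.954238 = 1.7547
Short position value = −(long value) = -$1.75

-$1.75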